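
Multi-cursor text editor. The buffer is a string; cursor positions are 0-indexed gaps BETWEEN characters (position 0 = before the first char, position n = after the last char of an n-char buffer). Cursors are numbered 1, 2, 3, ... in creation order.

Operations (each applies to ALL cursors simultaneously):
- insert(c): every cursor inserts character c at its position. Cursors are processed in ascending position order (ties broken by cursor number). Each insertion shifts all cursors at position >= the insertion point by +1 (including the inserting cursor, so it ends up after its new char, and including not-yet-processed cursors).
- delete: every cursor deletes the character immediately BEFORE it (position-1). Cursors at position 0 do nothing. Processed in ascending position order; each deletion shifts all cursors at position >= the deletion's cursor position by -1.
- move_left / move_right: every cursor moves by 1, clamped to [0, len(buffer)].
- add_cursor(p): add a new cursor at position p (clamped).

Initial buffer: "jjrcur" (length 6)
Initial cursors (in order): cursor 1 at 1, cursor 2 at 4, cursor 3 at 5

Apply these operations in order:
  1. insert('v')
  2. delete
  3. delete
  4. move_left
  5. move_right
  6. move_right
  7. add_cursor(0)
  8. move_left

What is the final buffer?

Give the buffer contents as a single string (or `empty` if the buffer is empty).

After op 1 (insert('v')): buffer="jvjrcvuvr" (len 9), cursors c1@2 c2@6 c3@8, authorship .1...2.3.
After op 2 (delete): buffer="jjrcur" (len 6), cursors c1@1 c2@4 c3@5, authorship ......
After op 3 (delete): buffer="jrr" (len 3), cursors c1@0 c2@2 c3@2, authorship ...
After op 4 (move_left): buffer="jrr" (len 3), cursors c1@0 c2@1 c3@1, authorship ...
After op 5 (move_right): buffer="jrr" (len 3), cursors c1@1 c2@2 c3@2, authorship ...
After op 6 (move_right): buffer="jrr" (len 3), cursors c1@2 c2@3 c3@3, authorship ...
After op 7 (add_cursor(0)): buffer="jrr" (len 3), cursors c4@0 c1@2 c2@3 c3@3, authorship ...
After op 8 (move_left): buffer="jrr" (len 3), cursors c4@0 c1@1 c2@2 c3@2, authorship ...

Answer: jrr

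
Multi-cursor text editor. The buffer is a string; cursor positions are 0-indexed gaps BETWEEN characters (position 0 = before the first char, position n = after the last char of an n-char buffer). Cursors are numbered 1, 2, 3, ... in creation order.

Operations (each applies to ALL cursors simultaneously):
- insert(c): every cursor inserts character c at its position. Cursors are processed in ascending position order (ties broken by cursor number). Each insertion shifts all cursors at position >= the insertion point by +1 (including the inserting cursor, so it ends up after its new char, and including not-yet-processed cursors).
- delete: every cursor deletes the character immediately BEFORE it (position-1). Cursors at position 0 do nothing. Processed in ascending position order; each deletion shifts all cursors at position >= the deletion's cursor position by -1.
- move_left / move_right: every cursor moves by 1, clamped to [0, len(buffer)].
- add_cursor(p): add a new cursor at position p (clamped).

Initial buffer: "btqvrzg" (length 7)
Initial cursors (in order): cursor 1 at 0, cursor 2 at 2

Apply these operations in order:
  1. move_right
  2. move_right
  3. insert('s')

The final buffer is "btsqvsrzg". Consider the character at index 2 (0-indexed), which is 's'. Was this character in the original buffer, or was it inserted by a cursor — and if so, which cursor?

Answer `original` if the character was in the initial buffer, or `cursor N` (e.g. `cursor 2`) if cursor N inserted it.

Answer: cursor 1

Derivation:
After op 1 (move_right): buffer="btqvrzg" (len 7), cursors c1@1 c2@3, authorship .......
After op 2 (move_right): buffer="btqvrzg" (len 7), cursors c1@2 c2@4, authorship .......
After op 3 (insert('s')): buffer="btsqvsrzg" (len 9), cursors c1@3 c2@6, authorship ..1..2...
Authorship (.=original, N=cursor N): . . 1 . . 2 . . .
Index 2: author = 1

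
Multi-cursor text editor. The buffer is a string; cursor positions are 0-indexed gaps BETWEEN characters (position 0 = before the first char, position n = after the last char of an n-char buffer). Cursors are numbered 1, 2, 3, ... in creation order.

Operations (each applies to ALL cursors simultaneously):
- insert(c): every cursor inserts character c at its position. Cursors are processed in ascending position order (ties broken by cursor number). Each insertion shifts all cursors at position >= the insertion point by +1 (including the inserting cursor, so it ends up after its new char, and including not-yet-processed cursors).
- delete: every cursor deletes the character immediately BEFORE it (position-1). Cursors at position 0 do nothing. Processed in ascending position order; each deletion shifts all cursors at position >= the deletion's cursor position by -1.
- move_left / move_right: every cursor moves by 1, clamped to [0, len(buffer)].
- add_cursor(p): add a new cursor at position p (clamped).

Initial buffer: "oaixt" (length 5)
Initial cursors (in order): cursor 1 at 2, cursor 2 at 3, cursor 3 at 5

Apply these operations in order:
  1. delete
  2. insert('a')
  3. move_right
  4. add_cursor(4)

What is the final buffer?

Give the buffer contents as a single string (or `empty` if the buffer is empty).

After op 1 (delete): buffer="ox" (len 2), cursors c1@1 c2@1 c3@2, authorship ..
After op 2 (insert('a')): buffer="oaaxa" (len 5), cursors c1@3 c2@3 c3@5, authorship .12.3
After op 3 (move_right): buffer="oaaxa" (len 5), cursors c1@4 c2@4 c3@5, authorship .12.3
After op 4 (add_cursor(4)): buffer="oaaxa" (len 5), cursors c1@4 c2@4 c4@4 c3@5, authorship .12.3

Answer: oaaxa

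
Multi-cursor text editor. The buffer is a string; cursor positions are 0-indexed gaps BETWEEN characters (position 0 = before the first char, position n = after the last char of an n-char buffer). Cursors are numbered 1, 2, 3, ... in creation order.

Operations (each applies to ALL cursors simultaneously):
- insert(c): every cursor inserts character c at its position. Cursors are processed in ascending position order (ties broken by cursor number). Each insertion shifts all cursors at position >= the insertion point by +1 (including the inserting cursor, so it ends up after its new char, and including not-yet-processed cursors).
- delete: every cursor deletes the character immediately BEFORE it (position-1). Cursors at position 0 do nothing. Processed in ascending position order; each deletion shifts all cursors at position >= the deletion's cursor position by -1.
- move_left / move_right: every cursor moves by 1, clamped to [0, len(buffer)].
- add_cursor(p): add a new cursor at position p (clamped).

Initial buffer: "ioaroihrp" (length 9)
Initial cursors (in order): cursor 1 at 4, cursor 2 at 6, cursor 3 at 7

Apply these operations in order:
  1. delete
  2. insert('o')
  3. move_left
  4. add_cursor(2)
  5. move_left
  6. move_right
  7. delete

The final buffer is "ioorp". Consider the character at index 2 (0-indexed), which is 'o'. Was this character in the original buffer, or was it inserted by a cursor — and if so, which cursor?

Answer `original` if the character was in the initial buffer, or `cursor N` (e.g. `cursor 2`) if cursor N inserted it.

After op 1 (delete): buffer="ioaorp" (len 6), cursors c1@3 c2@4 c3@4, authorship ......
After op 2 (insert('o')): buffer="ioaoooorp" (len 9), cursors c1@4 c2@7 c3@7, authorship ...1.23..
After op 3 (move_left): buffer="ioaoooorp" (len 9), cursors c1@3 c2@6 c3@6, authorship ...1.23..
After op 4 (add_cursor(2)): buffer="ioaoooorp" (len 9), cursors c4@2 c1@3 c2@6 c3@6, authorship ...1.23..
After op 5 (move_left): buffer="ioaoooorp" (len 9), cursors c4@1 c1@2 c2@5 c3@5, authorship ...1.23..
After op 6 (move_right): buffer="ioaoooorp" (len 9), cursors c4@2 c1@3 c2@6 c3@6, authorship ...1.23..
After op 7 (delete): buffer="ioorp" (len 5), cursors c1@1 c4@1 c2@2 c3@2, authorship .13..
Authorship (.=original, N=cursor N): . 1 3 . .
Index 2: author = 3

Answer: cursor 3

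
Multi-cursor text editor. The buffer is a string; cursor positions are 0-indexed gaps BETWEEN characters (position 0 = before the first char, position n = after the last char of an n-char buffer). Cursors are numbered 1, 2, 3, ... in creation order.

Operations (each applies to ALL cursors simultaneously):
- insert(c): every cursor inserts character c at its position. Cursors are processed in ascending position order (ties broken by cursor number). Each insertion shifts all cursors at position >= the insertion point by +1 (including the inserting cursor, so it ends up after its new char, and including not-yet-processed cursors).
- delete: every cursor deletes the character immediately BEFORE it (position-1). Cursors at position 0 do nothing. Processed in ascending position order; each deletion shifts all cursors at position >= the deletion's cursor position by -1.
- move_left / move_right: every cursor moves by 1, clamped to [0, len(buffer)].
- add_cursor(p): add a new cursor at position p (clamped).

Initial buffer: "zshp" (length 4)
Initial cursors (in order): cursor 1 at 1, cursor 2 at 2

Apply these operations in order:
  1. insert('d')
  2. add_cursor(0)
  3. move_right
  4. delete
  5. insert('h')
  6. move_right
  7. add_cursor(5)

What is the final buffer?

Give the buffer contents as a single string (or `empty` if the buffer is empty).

After op 1 (insert('d')): buffer="zdsdhp" (len 6), cursors c1@2 c2@4, authorship .1.2..
After op 2 (add_cursor(0)): buffer="zdsdhp" (len 6), cursors c3@0 c1@2 c2@4, authorship .1.2..
After op 3 (move_right): buffer="zdsdhp" (len 6), cursors c3@1 c1@3 c2@5, authorship .1.2..
After op 4 (delete): buffer="ddp" (len 3), cursors c3@0 c1@1 c2@2, authorship 12.
After op 5 (insert('h')): buffer="hdhdhp" (len 6), cursors c3@1 c1@3 c2@5, authorship 31122.
After op 6 (move_right): buffer="hdhdhp" (len 6), cursors c3@2 c1@4 c2@6, authorship 31122.
After op 7 (add_cursor(5)): buffer="hdhdhp" (len 6), cursors c3@2 c1@4 c4@5 c2@6, authorship 31122.

Answer: hdhdhp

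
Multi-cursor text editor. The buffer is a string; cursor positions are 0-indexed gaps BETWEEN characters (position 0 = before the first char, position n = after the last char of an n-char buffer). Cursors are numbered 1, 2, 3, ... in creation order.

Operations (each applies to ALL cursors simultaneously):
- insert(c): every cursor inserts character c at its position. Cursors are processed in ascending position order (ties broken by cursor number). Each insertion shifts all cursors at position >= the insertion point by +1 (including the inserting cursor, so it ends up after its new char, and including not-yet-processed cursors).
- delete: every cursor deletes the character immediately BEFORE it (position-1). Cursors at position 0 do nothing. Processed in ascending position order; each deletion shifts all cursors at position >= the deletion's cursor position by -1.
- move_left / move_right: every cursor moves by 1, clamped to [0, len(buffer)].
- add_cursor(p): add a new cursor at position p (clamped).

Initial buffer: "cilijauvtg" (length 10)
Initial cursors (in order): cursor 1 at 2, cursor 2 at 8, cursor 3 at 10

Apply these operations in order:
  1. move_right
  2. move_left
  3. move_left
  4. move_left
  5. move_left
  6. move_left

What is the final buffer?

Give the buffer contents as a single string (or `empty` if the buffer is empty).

After op 1 (move_right): buffer="cilijauvtg" (len 10), cursors c1@3 c2@9 c3@10, authorship ..........
After op 2 (move_left): buffer="cilijauvtg" (len 10), cursors c1@2 c2@8 c3@9, authorship ..........
After op 3 (move_left): buffer="cilijauvtg" (len 10), cursors c1@1 c2@7 c3@8, authorship ..........
After op 4 (move_left): buffer="cilijauvtg" (len 10), cursors c1@0 c2@6 c3@7, authorship ..........
After op 5 (move_left): buffer="cilijauvtg" (len 10), cursors c1@0 c2@5 c3@6, authorship ..........
After op 6 (move_left): buffer="cilijauvtg" (len 10), cursors c1@0 c2@4 c3@5, authorship ..........

Answer: cilijauvtg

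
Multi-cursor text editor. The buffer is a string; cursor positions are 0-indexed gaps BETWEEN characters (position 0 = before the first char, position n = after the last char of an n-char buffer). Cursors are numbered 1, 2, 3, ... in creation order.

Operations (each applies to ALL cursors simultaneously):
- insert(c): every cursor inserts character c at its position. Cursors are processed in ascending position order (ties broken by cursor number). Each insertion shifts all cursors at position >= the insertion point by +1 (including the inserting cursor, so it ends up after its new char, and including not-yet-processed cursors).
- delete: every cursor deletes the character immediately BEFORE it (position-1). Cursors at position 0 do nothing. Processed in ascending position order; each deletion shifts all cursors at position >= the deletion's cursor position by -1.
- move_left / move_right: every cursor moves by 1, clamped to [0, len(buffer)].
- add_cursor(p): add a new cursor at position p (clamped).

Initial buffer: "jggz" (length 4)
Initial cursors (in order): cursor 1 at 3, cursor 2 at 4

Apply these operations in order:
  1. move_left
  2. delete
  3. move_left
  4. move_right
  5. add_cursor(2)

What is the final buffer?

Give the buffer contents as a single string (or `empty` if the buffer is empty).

After op 1 (move_left): buffer="jggz" (len 4), cursors c1@2 c2@3, authorship ....
After op 2 (delete): buffer="jz" (len 2), cursors c1@1 c2@1, authorship ..
After op 3 (move_left): buffer="jz" (len 2), cursors c1@0 c2@0, authorship ..
After op 4 (move_right): buffer="jz" (len 2), cursors c1@1 c2@1, authorship ..
After op 5 (add_cursor(2)): buffer="jz" (len 2), cursors c1@1 c2@1 c3@2, authorship ..

Answer: jz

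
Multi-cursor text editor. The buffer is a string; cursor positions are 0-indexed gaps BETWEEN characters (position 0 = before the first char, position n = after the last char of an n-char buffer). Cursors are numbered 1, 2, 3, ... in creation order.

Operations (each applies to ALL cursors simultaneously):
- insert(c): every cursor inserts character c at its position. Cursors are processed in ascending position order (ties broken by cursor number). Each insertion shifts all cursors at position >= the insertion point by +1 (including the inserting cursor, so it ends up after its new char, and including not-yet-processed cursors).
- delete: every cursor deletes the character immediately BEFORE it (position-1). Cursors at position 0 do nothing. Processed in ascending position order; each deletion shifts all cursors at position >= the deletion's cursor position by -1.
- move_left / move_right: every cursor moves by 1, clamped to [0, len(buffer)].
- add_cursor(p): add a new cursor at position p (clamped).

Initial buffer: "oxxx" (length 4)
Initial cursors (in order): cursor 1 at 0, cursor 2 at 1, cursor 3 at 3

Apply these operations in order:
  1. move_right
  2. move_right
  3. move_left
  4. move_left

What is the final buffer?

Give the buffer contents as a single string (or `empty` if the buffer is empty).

After op 1 (move_right): buffer="oxxx" (len 4), cursors c1@1 c2@2 c3@4, authorship ....
After op 2 (move_right): buffer="oxxx" (len 4), cursors c1@2 c2@3 c3@4, authorship ....
After op 3 (move_left): buffer="oxxx" (len 4), cursors c1@1 c2@2 c3@3, authorship ....
After op 4 (move_left): buffer="oxxx" (len 4), cursors c1@0 c2@1 c3@2, authorship ....

Answer: oxxx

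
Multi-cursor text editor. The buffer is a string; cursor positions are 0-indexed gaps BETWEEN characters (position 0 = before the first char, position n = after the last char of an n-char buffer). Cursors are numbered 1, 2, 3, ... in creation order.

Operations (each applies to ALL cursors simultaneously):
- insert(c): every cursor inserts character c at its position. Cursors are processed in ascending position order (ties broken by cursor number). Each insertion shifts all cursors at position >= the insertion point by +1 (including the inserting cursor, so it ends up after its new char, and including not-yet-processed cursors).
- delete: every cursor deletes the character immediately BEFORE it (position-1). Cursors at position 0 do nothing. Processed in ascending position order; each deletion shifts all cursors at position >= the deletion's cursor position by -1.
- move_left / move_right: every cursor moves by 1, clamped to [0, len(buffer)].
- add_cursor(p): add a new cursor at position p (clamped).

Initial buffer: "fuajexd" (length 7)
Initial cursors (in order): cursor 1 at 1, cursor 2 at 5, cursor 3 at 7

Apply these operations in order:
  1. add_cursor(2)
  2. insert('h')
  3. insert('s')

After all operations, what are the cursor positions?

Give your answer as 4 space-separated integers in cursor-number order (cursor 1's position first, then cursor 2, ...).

Answer: 3 11 15 6

Derivation:
After op 1 (add_cursor(2)): buffer="fuajexd" (len 7), cursors c1@1 c4@2 c2@5 c3@7, authorship .......
After op 2 (insert('h')): buffer="fhuhajehxdh" (len 11), cursors c1@2 c4@4 c2@8 c3@11, authorship .1.4...2..3
After op 3 (insert('s')): buffer="fhsuhsajehsxdhs" (len 15), cursors c1@3 c4@6 c2@11 c3@15, authorship .11.44...22..33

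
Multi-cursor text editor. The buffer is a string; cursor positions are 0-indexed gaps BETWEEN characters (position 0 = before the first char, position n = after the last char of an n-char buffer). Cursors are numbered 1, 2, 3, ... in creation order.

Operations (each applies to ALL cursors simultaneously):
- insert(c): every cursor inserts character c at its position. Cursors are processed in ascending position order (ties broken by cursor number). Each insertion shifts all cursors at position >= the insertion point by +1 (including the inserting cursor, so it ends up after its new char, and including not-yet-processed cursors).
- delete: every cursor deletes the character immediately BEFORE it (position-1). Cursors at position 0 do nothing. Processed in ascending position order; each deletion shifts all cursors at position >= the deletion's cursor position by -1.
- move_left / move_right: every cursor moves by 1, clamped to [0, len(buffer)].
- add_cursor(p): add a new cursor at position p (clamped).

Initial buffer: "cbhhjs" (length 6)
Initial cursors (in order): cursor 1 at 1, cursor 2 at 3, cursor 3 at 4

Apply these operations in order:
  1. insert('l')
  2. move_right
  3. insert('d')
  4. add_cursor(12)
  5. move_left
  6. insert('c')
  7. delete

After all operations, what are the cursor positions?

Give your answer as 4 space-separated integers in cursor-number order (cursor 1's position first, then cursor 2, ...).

After op 1 (insert('l')): buffer="clbhlhljs" (len 9), cursors c1@2 c2@5 c3@7, authorship .1..2.3..
After op 2 (move_right): buffer="clbhlhljs" (len 9), cursors c1@3 c2@6 c3@8, authorship .1..2.3..
After op 3 (insert('d')): buffer="clbdhlhdljds" (len 12), cursors c1@4 c2@8 c3@11, authorship .1.1.2.23.3.
After op 4 (add_cursor(12)): buffer="clbdhlhdljds" (len 12), cursors c1@4 c2@8 c3@11 c4@12, authorship .1.1.2.23.3.
After op 5 (move_left): buffer="clbdhlhdljds" (len 12), cursors c1@3 c2@7 c3@10 c4@11, authorship .1.1.2.23.3.
After op 6 (insert('c')): buffer="clbcdhlhcdljcdcs" (len 16), cursors c1@4 c2@9 c3@13 c4@15, authorship .1.11.2.223.334.
After op 7 (delete): buffer="clbdhlhdljds" (len 12), cursors c1@3 c2@7 c3@10 c4@11, authorship .1.1.2.23.3.

Answer: 3 7 10 11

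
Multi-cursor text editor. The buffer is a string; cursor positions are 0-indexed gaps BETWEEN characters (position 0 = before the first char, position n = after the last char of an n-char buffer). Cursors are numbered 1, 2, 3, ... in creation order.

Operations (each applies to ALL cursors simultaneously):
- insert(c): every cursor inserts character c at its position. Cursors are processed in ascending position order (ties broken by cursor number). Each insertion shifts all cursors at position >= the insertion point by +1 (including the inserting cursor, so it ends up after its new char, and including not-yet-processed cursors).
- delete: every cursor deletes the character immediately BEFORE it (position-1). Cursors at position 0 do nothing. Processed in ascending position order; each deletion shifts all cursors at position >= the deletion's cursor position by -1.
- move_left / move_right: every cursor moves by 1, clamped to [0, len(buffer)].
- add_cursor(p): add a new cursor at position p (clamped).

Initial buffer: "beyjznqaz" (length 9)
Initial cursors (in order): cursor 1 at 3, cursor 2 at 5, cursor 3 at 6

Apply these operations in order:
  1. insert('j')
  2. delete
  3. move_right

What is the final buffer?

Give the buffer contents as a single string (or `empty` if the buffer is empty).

After op 1 (insert('j')): buffer="beyjjzjnjqaz" (len 12), cursors c1@4 c2@7 c3@9, authorship ...1..2.3...
After op 2 (delete): buffer="beyjznqaz" (len 9), cursors c1@3 c2@5 c3@6, authorship .........
After op 3 (move_right): buffer="beyjznqaz" (len 9), cursors c1@4 c2@6 c3@7, authorship .........

Answer: beyjznqaz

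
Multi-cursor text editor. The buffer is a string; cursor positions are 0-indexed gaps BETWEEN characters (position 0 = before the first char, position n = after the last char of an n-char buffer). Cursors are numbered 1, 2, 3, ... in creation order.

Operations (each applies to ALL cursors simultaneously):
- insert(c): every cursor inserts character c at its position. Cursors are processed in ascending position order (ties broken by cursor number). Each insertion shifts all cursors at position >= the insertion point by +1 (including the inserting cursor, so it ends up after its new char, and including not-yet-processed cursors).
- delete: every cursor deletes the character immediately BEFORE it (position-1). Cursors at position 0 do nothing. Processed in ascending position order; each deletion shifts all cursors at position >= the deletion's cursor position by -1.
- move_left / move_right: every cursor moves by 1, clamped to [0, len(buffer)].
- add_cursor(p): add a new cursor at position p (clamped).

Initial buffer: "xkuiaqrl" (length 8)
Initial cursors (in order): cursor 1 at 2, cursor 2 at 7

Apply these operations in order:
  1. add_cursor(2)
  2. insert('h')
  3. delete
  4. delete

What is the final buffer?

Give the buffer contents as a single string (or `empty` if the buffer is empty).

Answer: uiaql

Derivation:
After op 1 (add_cursor(2)): buffer="xkuiaqrl" (len 8), cursors c1@2 c3@2 c2@7, authorship ........
After op 2 (insert('h')): buffer="xkhhuiaqrhl" (len 11), cursors c1@4 c3@4 c2@10, authorship ..13.....2.
After op 3 (delete): buffer="xkuiaqrl" (len 8), cursors c1@2 c3@2 c2@7, authorship ........
After op 4 (delete): buffer="uiaql" (len 5), cursors c1@0 c3@0 c2@4, authorship .....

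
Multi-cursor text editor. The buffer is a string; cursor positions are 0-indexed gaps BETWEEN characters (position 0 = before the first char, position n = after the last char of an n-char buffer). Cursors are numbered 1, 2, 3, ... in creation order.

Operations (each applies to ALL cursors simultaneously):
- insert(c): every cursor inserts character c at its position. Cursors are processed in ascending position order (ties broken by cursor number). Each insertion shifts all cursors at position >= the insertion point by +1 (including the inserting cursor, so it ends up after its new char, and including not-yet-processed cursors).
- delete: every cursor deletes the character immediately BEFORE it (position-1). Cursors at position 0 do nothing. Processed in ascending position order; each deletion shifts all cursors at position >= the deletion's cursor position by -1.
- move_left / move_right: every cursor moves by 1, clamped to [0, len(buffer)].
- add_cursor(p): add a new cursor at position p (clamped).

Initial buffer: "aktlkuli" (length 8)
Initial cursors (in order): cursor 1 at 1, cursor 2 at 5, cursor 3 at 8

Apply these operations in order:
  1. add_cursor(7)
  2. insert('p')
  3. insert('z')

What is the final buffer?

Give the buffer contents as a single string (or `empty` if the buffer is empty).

Answer: apzktlkpzulpzipz

Derivation:
After op 1 (add_cursor(7)): buffer="aktlkuli" (len 8), cursors c1@1 c2@5 c4@7 c3@8, authorship ........
After op 2 (insert('p')): buffer="apktlkpulpip" (len 12), cursors c1@2 c2@7 c4@10 c3@12, authorship .1....2..4.3
After op 3 (insert('z')): buffer="apzktlkpzulpzipz" (len 16), cursors c1@3 c2@9 c4@13 c3@16, authorship .11....22..44.33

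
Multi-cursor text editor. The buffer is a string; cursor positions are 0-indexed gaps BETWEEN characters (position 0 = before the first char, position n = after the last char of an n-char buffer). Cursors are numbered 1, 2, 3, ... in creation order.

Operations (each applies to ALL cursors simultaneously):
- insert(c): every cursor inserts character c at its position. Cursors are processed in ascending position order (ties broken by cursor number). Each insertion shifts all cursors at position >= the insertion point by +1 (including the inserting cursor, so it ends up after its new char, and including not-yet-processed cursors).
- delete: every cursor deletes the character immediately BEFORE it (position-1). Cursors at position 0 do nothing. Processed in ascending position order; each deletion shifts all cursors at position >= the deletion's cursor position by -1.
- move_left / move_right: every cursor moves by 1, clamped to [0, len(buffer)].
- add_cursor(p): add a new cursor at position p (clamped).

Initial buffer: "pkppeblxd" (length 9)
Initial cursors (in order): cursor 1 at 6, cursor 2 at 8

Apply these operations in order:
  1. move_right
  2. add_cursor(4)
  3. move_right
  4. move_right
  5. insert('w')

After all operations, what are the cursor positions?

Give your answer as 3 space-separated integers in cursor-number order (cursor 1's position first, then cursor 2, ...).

Answer: 12 12 7

Derivation:
After op 1 (move_right): buffer="pkppeblxd" (len 9), cursors c1@7 c2@9, authorship .........
After op 2 (add_cursor(4)): buffer="pkppeblxd" (len 9), cursors c3@4 c1@7 c2@9, authorship .........
After op 3 (move_right): buffer="pkppeblxd" (len 9), cursors c3@5 c1@8 c2@9, authorship .........
After op 4 (move_right): buffer="pkppeblxd" (len 9), cursors c3@6 c1@9 c2@9, authorship .........
After op 5 (insert('w')): buffer="pkppebwlxdww" (len 12), cursors c3@7 c1@12 c2@12, authorship ......3...12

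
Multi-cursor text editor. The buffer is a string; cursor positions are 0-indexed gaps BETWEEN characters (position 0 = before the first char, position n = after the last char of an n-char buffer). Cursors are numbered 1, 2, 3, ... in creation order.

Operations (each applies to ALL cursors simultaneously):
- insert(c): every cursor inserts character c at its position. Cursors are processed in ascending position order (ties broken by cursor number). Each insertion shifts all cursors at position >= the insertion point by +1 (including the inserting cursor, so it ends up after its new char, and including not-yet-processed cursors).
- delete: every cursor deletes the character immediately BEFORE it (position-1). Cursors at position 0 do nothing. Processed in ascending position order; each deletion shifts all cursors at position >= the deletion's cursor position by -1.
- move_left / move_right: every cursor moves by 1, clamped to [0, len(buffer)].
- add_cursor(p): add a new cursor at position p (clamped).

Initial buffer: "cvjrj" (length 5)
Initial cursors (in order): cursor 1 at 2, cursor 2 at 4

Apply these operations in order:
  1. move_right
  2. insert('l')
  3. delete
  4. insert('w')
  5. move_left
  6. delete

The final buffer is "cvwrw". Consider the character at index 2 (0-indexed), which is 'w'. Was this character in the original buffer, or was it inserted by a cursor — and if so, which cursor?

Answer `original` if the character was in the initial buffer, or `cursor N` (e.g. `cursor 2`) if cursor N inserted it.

After op 1 (move_right): buffer="cvjrj" (len 5), cursors c1@3 c2@5, authorship .....
After op 2 (insert('l')): buffer="cvjlrjl" (len 7), cursors c1@4 c2@7, authorship ...1..2
After op 3 (delete): buffer="cvjrj" (len 5), cursors c1@3 c2@5, authorship .....
After op 4 (insert('w')): buffer="cvjwrjw" (len 7), cursors c1@4 c2@7, authorship ...1..2
After op 5 (move_left): buffer="cvjwrjw" (len 7), cursors c1@3 c2@6, authorship ...1..2
After op 6 (delete): buffer="cvwrw" (len 5), cursors c1@2 c2@4, authorship ..1.2
Authorship (.=original, N=cursor N): . . 1 . 2
Index 2: author = 1

Answer: cursor 1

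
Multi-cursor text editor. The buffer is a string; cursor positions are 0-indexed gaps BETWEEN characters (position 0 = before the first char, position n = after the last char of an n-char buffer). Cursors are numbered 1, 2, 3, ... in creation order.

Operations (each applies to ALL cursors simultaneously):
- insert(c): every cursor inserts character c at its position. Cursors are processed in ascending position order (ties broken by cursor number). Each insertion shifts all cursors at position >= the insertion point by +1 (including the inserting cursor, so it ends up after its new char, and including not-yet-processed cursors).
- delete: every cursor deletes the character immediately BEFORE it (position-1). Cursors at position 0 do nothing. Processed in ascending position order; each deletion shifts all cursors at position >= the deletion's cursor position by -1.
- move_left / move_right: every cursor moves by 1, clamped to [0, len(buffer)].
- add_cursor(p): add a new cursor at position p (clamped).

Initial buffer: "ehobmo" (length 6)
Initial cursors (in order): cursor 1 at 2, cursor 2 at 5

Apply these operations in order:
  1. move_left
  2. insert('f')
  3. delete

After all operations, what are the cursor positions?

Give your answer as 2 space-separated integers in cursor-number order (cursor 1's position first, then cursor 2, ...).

After op 1 (move_left): buffer="ehobmo" (len 6), cursors c1@1 c2@4, authorship ......
After op 2 (insert('f')): buffer="efhobfmo" (len 8), cursors c1@2 c2@6, authorship .1...2..
After op 3 (delete): buffer="ehobmo" (len 6), cursors c1@1 c2@4, authorship ......

Answer: 1 4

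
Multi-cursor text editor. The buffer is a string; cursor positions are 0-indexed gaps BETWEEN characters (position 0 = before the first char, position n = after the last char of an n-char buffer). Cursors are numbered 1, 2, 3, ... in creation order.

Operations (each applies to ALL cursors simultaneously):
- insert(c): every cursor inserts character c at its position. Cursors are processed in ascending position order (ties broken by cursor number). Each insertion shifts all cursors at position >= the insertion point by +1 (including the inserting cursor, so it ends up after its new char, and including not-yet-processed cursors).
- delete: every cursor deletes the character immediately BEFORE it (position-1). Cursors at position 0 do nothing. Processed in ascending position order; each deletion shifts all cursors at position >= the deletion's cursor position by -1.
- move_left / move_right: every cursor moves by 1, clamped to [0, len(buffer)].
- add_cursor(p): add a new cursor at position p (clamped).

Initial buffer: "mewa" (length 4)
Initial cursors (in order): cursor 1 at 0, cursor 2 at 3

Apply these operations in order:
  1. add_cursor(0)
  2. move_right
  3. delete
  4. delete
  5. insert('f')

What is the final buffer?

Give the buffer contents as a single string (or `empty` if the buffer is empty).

Answer: ffef

Derivation:
After op 1 (add_cursor(0)): buffer="mewa" (len 4), cursors c1@0 c3@0 c2@3, authorship ....
After op 2 (move_right): buffer="mewa" (len 4), cursors c1@1 c3@1 c2@4, authorship ....
After op 3 (delete): buffer="ew" (len 2), cursors c1@0 c3@0 c2@2, authorship ..
After op 4 (delete): buffer="e" (len 1), cursors c1@0 c3@0 c2@1, authorship .
After op 5 (insert('f')): buffer="ffef" (len 4), cursors c1@2 c3@2 c2@4, authorship 13.2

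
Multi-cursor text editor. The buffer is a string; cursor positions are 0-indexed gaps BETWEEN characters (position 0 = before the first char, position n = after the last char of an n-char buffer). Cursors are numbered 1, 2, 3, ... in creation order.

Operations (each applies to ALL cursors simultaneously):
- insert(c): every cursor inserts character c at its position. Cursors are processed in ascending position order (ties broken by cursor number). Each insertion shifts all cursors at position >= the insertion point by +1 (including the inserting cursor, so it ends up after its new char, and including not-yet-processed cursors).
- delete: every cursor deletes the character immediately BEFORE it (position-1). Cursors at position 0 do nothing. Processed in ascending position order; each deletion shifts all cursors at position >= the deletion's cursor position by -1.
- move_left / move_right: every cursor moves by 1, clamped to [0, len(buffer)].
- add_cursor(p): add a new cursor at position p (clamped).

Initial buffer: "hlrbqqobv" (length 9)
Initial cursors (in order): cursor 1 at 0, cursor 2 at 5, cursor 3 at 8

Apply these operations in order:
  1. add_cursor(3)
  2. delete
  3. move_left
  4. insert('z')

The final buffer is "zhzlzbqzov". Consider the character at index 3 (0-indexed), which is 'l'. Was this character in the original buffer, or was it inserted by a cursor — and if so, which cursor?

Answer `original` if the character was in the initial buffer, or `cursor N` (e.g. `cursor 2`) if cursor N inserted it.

Answer: original

Derivation:
After op 1 (add_cursor(3)): buffer="hlrbqqobv" (len 9), cursors c1@0 c4@3 c2@5 c3@8, authorship .........
After op 2 (delete): buffer="hlbqov" (len 6), cursors c1@0 c4@2 c2@3 c3@5, authorship ......
After op 3 (move_left): buffer="hlbqov" (len 6), cursors c1@0 c4@1 c2@2 c3@4, authorship ......
After op 4 (insert('z')): buffer="zhzlzbqzov" (len 10), cursors c1@1 c4@3 c2@5 c3@8, authorship 1.4.2..3..
Authorship (.=original, N=cursor N): 1 . 4 . 2 . . 3 . .
Index 3: author = original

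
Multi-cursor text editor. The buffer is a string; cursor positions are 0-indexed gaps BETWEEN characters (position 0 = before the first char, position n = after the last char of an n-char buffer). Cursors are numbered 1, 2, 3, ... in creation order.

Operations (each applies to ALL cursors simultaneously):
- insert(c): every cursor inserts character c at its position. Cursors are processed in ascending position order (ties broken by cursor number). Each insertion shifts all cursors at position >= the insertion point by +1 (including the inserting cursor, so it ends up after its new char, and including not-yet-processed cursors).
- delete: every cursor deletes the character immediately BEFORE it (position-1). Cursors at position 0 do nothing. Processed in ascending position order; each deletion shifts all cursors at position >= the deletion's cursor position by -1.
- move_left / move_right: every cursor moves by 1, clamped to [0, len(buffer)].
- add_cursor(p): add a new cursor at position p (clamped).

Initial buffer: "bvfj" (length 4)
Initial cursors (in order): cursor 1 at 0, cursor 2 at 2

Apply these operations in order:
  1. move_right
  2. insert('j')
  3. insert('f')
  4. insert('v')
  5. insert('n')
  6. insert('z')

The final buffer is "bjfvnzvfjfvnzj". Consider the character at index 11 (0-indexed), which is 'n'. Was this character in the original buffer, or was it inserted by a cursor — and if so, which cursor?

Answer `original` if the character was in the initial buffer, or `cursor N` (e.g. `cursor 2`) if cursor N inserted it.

Answer: cursor 2

Derivation:
After op 1 (move_right): buffer="bvfj" (len 4), cursors c1@1 c2@3, authorship ....
After op 2 (insert('j')): buffer="bjvfjj" (len 6), cursors c1@2 c2@5, authorship .1..2.
After op 3 (insert('f')): buffer="bjfvfjfj" (len 8), cursors c1@3 c2@7, authorship .11..22.
After op 4 (insert('v')): buffer="bjfvvfjfvj" (len 10), cursors c1@4 c2@9, authorship .111..222.
After op 5 (insert('n')): buffer="bjfvnvfjfvnj" (len 12), cursors c1@5 c2@11, authorship .1111..2222.
After op 6 (insert('z')): buffer="bjfvnzvfjfvnzj" (len 14), cursors c1@6 c2@13, authorship .11111..22222.
Authorship (.=original, N=cursor N): . 1 1 1 1 1 . . 2 2 2 2 2 .
Index 11: author = 2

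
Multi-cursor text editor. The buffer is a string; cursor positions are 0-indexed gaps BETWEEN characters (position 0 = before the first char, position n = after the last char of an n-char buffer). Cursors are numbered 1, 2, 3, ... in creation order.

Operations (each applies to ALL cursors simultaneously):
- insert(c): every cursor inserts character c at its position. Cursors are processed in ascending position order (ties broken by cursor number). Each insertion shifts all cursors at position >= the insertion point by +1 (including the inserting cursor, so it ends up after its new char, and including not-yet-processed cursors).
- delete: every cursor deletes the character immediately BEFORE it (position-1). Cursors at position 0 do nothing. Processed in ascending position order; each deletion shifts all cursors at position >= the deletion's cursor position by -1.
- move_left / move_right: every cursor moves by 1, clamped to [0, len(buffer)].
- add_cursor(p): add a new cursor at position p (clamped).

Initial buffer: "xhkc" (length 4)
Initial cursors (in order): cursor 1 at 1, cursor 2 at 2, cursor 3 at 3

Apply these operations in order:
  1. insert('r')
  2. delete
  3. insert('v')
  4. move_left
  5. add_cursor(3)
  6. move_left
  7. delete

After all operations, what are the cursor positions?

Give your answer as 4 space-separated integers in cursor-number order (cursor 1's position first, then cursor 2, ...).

Answer: 0 0 1 0

Derivation:
After op 1 (insert('r')): buffer="xrhrkrc" (len 7), cursors c1@2 c2@4 c3@6, authorship .1.2.3.
After op 2 (delete): buffer="xhkc" (len 4), cursors c1@1 c2@2 c3@3, authorship ....
After op 3 (insert('v')): buffer="xvhvkvc" (len 7), cursors c1@2 c2@4 c3@6, authorship .1.2.3.
After op 4 (move_left): buffer="xvhvkvc" (len 7), cursors c1@1 c2@3 c3@5, authorship .1.2.3.
After op 5 (add_cursor(3)): buffer="xvhvkvc" (len 7), cursors c1@1 c2@3 c4@3 c3@5, authorship .1.2.3.
After op 6 (move_left): buffer="xvhvkvc" (len 7), cursors c1@0 c2@2 c4@2 c3@4, authorship .1.2.3.
After op 7 (delete): buffer="hkvc" (len 4), cursors c1@0 c2@0 c4@0 c3@1, authorship ..3.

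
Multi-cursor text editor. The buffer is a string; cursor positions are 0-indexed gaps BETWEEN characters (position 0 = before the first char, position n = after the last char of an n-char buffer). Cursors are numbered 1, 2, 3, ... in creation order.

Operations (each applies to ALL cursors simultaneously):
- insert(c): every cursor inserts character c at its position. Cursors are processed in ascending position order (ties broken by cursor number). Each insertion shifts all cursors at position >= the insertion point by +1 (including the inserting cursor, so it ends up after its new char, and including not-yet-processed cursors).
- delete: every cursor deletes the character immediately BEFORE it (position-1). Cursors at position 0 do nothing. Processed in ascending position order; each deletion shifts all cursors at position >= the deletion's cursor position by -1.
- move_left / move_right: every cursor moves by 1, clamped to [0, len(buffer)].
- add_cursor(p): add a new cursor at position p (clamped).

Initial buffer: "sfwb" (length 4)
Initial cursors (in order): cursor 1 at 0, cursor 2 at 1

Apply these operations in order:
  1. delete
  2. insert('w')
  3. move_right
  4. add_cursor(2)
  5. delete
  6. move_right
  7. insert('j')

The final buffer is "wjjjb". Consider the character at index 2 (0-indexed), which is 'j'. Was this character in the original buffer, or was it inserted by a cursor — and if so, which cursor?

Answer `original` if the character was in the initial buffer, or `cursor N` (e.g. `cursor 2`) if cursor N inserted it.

Answer: cursor 2

Derivation:
After op 1 (delete): buffer="fwb" (len 3), cursors c1@0 c2@0, authorship ...
After op 2 (insert('w')): buffer="wwfwb" (len 5), cursors c1@2 c2@2, authorship 12...
After op 3 (move_right): buffer="wwfwb" (len 5), cursors c1@3 c2@3, authorship 12...
After op 4 (add_cursor(2)): buffer="wwfwb" (len 5), cursors c3@2 c1@3 c2@3, authorship 12...
After op 5 (delete): buffer="wb" (len 2), cursors c1@0 c2@0 c3@0, authorship ..
After op 6 (move_right): buffer="wb" (len 2), cursors c1@1 c2@1 c3@1, authorship ..
After op 7 (insert('j')): buffer="wjjjb" (len 5), cursors c1@4 c2@4 c3@4, authorship .123.
Authorship (.=original, N=cursor N): . 1 2 3 .
Index 2: author = 2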